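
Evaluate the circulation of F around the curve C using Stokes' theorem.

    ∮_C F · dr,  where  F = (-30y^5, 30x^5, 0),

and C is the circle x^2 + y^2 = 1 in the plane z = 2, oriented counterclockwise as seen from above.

Let S be the flat disk x^2 + y^2 ≤ 1 in the plane z = 2, with upward unit normal n̂ = ẑ. By Stokes' theorem,

    ∮_C F · dr = ∬_S (∇ × F) · n̂ dS = ∬_D (curl F)_z dA,

where D is the disk x^2 + y^2 ≤ 1.

Compute the curl of F = (-30y^5, 30x^5, 0):
    (∇ × F)_x = ∂F_z/∂y - ∂F_y/∂z = 0,
    (∇ × F)_y = ∂F_x/∂z - ∂F_z/∂x = 0,
    (∇ × F)_z = ∂F_y/∂x - ∂F_x/∂y = 150x^4 + 150y^4.

On z = 2, (curl F)_z = 150x^4 + 150y^4.

Convert to polar (x = r cos θ, y = r sin θ, dA = r dr dθ); the integrand becomes 150r^4(sin(θ)^4 + cos(θ)^4), so

    ∬_D (curl F)_z dA = ∫_0^{2π} ∫_0^{1} (150r^4(sin(θ)^4 + cos(θ)^4)) · r dr dθ.

Inner (r from 0 to 1): 25sin(θ)^4 + 25cos(θ)^4.
Outer (θ from 0 to 2π): 75π/2.

Therefore ∮_C F · dr = 75π/2.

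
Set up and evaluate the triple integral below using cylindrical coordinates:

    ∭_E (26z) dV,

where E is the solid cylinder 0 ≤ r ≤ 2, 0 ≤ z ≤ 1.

In cylindrical coordinates, x = r cos(θ), y = r sin(θ), z = z, and dV = r dr dθ dz.

The integrand becomes 26z, so

    ∭_E (26z) dV = ∫_{0}^{2π} ∫_{0}^{2} ∫_{0}^{1} (26z) · r dz dr dθ.

Inner (z): 13r.
Middle (r from 0 to 2): 26.
Outer (θ): 52π.

Therefore the triple integral equals 52π.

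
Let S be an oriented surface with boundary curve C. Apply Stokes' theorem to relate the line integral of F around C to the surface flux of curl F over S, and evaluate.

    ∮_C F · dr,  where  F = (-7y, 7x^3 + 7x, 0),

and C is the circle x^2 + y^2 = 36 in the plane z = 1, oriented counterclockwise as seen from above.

Let S be the flat disk x^2 + y^2 ≤ 36 in the plane z = 1, with upward unit normal n̂ = ẑ. By Stokes' theorem,

    ∮_C F · dr = ∬_S (∇ × F) · n̂ dS = ∬_D (curl F)_z dA,

where D is the disk x^2 + y^2 ≤ 36.

Compute the curl of F = (-7y, 7x^3 + 7x, 0):
    (∇ × F)_x = ∂F_z/∂y - ∂F_y/∂z = 0,
    (∇ × F)_y = ∂F_x/∂z - ∂F_z/∂x = 0,
    (∇ × F)_z = ∂F_y/∂x - ∂F_x/∂y = 21x^2 + 14.

On z = 1, (curl F)_z = 21x^2 + 14.

Convert to polar (x = r cos θ, y = r sin θ, dA = r dr dθ); the integrand becomes 21r^2cos(θ)^2 + 14, so

    ∬_D (curl F)_z dA = ∫_0^{2π} ∫_0^{6} (21r^2cos(θ)^2 + 14) · r dr dθ.

Inner (r from 0 to 6): 6804cos(θ)^2 + 252.
Outer (θ from 0 to 2π): 7308π.

Therefore ∮_C F · dr = 7308π.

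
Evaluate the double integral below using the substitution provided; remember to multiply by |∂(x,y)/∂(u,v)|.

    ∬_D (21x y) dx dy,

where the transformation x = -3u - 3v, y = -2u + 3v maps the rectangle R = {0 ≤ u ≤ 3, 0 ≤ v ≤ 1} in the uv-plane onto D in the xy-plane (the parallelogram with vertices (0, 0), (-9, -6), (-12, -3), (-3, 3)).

Compute the Jacobian determinant of (x, y) with respect to (u, v):

    ∂(x,y)/∂(u,v) = | -3  -3 | = (-3)(3) - (-3)(-2) = -15.
                   | -2  3 |

Its absolute value is |J| = 15 (the area scaling factor).

Substituting x = -3u - 3v, y = -2u + 3v into the integrand,

    21x y → 126u^2 - 63u v - 189v^2,

so the integral becomes

    ∬_R (126u^2 - 63u v - 189v^2) · |J| du dv = ∫_0^3 ∫_0^1 (1890u^2 - 945u v - 2835v^2) dv du.

Inner (v): 1890u^2 - 945u/2 - 945.
Outer (u): 48195/4.

Therefore ∬_D (21x y) dx dy = 48195/4.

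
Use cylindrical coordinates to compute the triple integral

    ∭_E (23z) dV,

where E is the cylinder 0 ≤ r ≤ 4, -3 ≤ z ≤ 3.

In cylindrical coordinates, x = r cos(θ), y = r sin(θ), z = z, and dV = r dr dθ dz.

The integrand becomes 23z, so

    ∭_E (23z) dV = ∫_{0}^{2π} ∫_{0}^{4} ∫_{-3}^{3} (23z) · r dz dr dθ.

Inner (z): 0.
Middle (r from 0 to 4): 0.
Outer (θ): 0.

Therefore the triple integral equals 0.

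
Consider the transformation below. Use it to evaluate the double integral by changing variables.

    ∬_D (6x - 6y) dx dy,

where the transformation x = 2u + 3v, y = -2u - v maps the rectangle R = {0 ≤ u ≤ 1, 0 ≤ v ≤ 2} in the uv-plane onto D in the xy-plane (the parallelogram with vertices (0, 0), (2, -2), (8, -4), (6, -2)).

Compute the Jacobian determinant of (x, y) with respect to (u, v):

    ∂(x,y)/∂(u,v) = | 2  3 | = (2)(-1) - (3)(-2) = 4.
                   | -2  -1 |

Its absolute value is |J| = 4 (the area scaling factor).

Substituting x = 2u + 3v, y = -2u - v into the integrand,

    6x - 6y → 24u + 24v,

so the integral becomes

    ∬_R (24u + 24v) · |J| du dv = ∫_0^1 ∫_0^2 (96u + 96v) dv du.

Inner (v): 192u + 192.
Outer (u): 288.

Therefore ∬_D (6x - 6y) dx dy = 288.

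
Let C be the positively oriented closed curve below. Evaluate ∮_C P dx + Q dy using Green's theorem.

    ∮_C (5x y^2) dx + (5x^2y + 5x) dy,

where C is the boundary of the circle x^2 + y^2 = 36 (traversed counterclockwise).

Green's theorem converts the closed line integral into a double integral over the enclosed region D:

    ∮_C P dx + Q dy = ∬_D (∂Q/∂x - ∂P/∂y) dA.

Here P = 5x y^2, Q = 5x^2y + 5x, so

    ∂Q/∂x = 10x y + 5,    ∂P/∂y = 10x y,
    ∂Q/∂x - ∂P/∂y = 5.

D is the region x^2 + y^2 ≤ 36. Evaluating the double integral:

In polar coordinates (x = r cos θ, y = r sin θ, dA = r dr dθ) the integrand becomes 5, so

    ∬_D (5) dA = ∫_0^{2π} ∫_0^{6} (5) · r dr dθ.

Inner (r from 0 to 6): 90.
Outer (θ from 0 to 2π): 180π.

Therefore ∮_C P dx + Q dy = 180π.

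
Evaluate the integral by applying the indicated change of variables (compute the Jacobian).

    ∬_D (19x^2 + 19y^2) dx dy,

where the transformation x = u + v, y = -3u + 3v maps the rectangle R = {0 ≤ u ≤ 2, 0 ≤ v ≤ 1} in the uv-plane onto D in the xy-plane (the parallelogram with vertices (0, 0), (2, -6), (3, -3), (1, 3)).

Compute the Jacobian determinant of (x, y) with respect to (u, v):

    ∂(x,y)/∂(u,v) = | 1  1 | = (1)(3) - (1)(-3) = 6.
                   | -3  3 |

Its absolute value is |J| = 6 (the area scaling factor).

Substituting x = u + v, y = -3u + 3v into the integrand,

    19x^2 + 19y^2 → 190u^2 - 304u v + 190v^2,

so the integral becomes

    ∬_R (190u^2 - 304u v + 190v^2) · |J| du dv = ∫_0^2 ∫_0^1 (1140u^2 - 1824u v + 1140v^2) dv du.

Inner (v): 1140u^2 - 912u + 380.
Outer (u): 1976.

Therefore ∬_D (19x^2 + 19y^2) dx dy = 1976.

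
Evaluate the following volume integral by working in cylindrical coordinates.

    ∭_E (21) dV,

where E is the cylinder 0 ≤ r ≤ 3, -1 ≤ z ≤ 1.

In cylindrical coordinates, x = r cos(θ), y = r sin(θ), z = z, and dV = r dr dθ dz.

The integrand becomes 21, so

    ∭_E (21) dV = ∫_{0}^{2π} ∫_{0}^{3} ∫_{-1}^{1} (21) · r dz dr dθ.

Inner (z): 42r.
Middle (r from 0 to 3): 189.
Outer (θ): 378π.

Therefore the triple integral equals 378π.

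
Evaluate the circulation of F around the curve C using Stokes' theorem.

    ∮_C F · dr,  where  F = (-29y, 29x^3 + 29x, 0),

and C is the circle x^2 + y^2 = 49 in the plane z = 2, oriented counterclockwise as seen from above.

Let S be the flat disk x^2 + y^2 ≤ 49 in the plane z = 2, with upward unit normal n̂ = ẑ. By Stokes' theorem,

    ∮_C F · dr = ∬_S (∇ × F) · n̂ dS = ∬_D (curl F)_z dA,

where D is the disk x^2 + y^2 ≤ 49.

Compute the curl of F = (-29y, 29x^3 + 29x, 0):
    (∇ × F)_x = ∂F_z/∂y - ∂F_y/∂z = 0,
    (∇ × F)_y = ∂F_x/∂z - ∂F_z/∂x = 0,
    (∇ × F)_z = ∂F_y/∂x - ∂F_x/∂y = 87x^2 + 58.

On z = 2, (curl F)_z = 87x^2 + 58.

Convert to polar (x = r cos θ, y = r sin θ, dA = r dr dθ); the integrand becomes 87r^2cos(θ)^2 + 58, so

    ∬_D (curl F)_z dA = ∫_0^{2π} ∫_0^{7} (87r^2cos(θ)^2 + 58) · r dr dθ.

Inner (r from 0 to 7): 208887cos(θ)^2/4 + 1421.
Outer (θ from 0 to 2π): 220255π/4.

Therefore ∮_C F · dr = 220255π/4.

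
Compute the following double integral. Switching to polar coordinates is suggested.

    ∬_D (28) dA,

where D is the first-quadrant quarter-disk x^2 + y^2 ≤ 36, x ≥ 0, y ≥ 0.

The region D is 0 ≤ r ≤ 6, 0 ≤ θ ≤ π/2 in polar coordinates, where x = r cos(θ), y = r sin(θ), and dA = r dr dθ.

Under the substitution, the integrand becomes 28, so

    ∬_D (28) dA = ∫_{0}^{π/2} ∫_{0}^{6} (28) · r dr dθ.

Inner integral (in r): ∫_{0}^{6} (28) · r dr = 504.

Outer integral (in θ): ∫_{0}^{π/2} (504) dθ = 252π.

Therefore ∬_D (28) dA = 252π.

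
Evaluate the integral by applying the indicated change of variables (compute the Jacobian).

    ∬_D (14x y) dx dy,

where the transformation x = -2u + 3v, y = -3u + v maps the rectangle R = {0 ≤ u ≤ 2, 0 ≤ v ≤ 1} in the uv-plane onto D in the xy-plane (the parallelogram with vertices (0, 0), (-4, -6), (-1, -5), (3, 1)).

Compute the Jacobian determinant of (x, y) with respect to (u, v):

    ∂(x,y)/∂(u,v) = | -2  3 | = (-2)(1) - (3)(-3) = 7.
                   | -3  1 |

Its absolute value is |J| = 7 (the area scaling factor).

Substituting x = -2u + 3v, y = -3u + v into the integrand,

    14x y → 84u^2 - 154u v + 42v^2,

so the integral becomes

    ∬_R (84u^2 - 154u v + 42v^2) · |J| du dv = ∫_0^2 ∫_0^1 (588u^2 - 1078u v + 294v^2) dv du.

Inner (v): 588u^2 - 539u + 98.
Outer (u): 686.

Therefore ∬_D (14x y) dx dy = 686.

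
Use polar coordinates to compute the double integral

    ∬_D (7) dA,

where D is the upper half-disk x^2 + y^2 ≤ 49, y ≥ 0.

The region D is 0 ≤ r ≤ 7, 0 ≤ θ ≤ π in polar coordinates, where x = r cos(θ), y = r sin(θ), and dA = r dr dθ.

Under the substitution, the integrand becomes 7, so

    ∬_D (7) dA = ∫_{0}^{π} ∫_{0}^{7} (7) · r dr dθ.

Inner integral (in r): ∫_{0}^{7} (7) · r dr = 343/2.

Outer integral (in θ): ∫_{0}^{π} (343/2) dθ = 343π/2.

Therefore ∬_D (7) dA = 343π/2.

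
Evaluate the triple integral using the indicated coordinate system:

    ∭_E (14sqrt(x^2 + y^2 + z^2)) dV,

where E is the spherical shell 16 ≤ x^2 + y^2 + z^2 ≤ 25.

In spherical coordinates, x = ρ sin(φ) cos(θ), y = ρ sin(φ) sin(θ), z = ρ cos(φ), and dV = ρ^2 sin(φ) dρ dφ dθ.

The integrand becomes 14ρ, so

    ∭_E (14sqrt(x^2 + y^2 + z^2)) dV = ∫_{0}^{2π} ∫_{0}^{π} ∫_{4}^{5} (14ρ) · ρ^2 sin(φ) dρ dφ dθ.

Inner (ρ): 2583sin(φ)/2.
Middle (φ): 2583.
Outer (θ): 5166π.

Therefore the triple integral equals 5166π.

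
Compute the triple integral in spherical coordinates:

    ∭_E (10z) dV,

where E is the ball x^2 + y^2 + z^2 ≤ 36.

In spherical coordinates, x = ρ sin(φ) cos(θ), y = ρ sin(φ) sin(θ), z = ρ cos(φ), and dV = ρ^2 sin(φ) dρ dφ dθ.

The integrand becomes 10ρ cos(φ), so

    ∭_E (10z) dV = ∫_{0}^{2π} ∫_{0}^{π} ∫_{0}^{6} (10ρ cos(φ)) · ρ^2 sin(φ) dρ dφ dθ.

Inner (ρ): 1620sin(2φ).
Middle (φ): 0.
Outer (θ): 0.

Therefore the triple integral equals 0.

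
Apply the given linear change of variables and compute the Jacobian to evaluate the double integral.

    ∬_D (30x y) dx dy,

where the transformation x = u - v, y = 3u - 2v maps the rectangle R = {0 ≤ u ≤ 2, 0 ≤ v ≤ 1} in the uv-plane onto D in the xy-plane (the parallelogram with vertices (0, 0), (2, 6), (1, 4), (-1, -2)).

Compute the Jacobian determinant of (x, y) with respect to (u, v):

    ∂(x,y)/∂(u,v) = | 1  -1 | = (1)(-2) - (-1)(3) = 1.
                   | 3  -2 |

Its absolute value is |J| = 1 (the area scaling factor).

Substituting x = u - v, y = 3u - 2v into the integrand,

    30x y → 90u^2 - 150u v + 60v^2,

so the integral becomes

    ∬_R (90u^2 - 150u v + 60v^2) · |J| du dv = ∫_0^2 ∫_0^1 (90u^2 - 150u v + 60v^2) dv du.

Inner (v): 90u^2 - 75u + 20.
Outer (u): 130.

Therefore ∬_D (30x y) dx dy = 130.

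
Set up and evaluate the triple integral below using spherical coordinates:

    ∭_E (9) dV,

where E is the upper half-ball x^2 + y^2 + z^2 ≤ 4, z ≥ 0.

In spherical coordinates, x = ρ sin(φ) cos(θ), y = ρ sin(φ) sin(θ), z = ρ cos(φ), and dV = ρ^2 sin(φ) dρ dφ dθ.

The integrand becomes 9, so

    ∭_E (9) dV = ∫_{0}^{2π} ∫_{0}^{π/2} ∫_{0}^{2} (9) · ρ^2 sin(φ) dρ dφ dθ.

Inner (ρ): 24sin(φ).
Middle (φ): 24.
Outer (θ): 48π.

Therefore the triple integral equals 48π.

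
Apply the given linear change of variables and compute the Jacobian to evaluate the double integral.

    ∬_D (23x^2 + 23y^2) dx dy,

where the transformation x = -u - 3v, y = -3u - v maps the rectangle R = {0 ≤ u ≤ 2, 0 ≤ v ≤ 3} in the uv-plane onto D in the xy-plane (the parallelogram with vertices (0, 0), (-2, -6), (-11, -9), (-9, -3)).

Compute the Jacobian determinant of (x, y) with respect to (u, v):

    ∂(x,y)/∂(u,v) = | -1  -3 | = (-1)(-1) - (-3)(-3) = -8.
                   | -3  -1 |

Its absolute value is |J| = 8 (the area scaling factor).

Substituting x = -u - 3v, y = -3u - v into the integrand,

    23x^2 + 23y^2 → 230u^2 + 276u v + 230v^2,

so the integral becomes

    ∬_R (230u^2 + 276u v + 230v^2) · |J| du dv = ∫_0^2 ∫_0^3 (1840u^2 + 2208u v + 1840v^2) dv du.

Inner (v): 5520u^2 + 9936u + 16560.
Outer (u): 67712.

Therefore ∬_D (23x^2 + 23y^2) dx dy = 67712.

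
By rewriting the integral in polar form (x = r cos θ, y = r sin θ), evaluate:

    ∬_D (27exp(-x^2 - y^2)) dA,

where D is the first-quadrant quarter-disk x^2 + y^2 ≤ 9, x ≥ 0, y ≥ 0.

The region D is 0 ≤ r ≤ 3, 0 ≤ θ ≤ π/2 in polar coordinates, where x = r cos(θ), y = r sin(θ), and dA = r dr dθ.

Under the substitution, the integrand becomes 27exp(-r^2), so

    ∬_D (27exp(-x^2 - y^2)) dA = ∫_{0}^{π/2} ∫_{0}^{3} (27exp(-r^2)) · r dr dθ.

Inner integral (in r): ∫_{0}^{3} (27exp(-r^2)) · r dr = 27/2 - 27exp(-9)/2.

Outer integral (in θ): ∫_{0}^{π/2} (27/2 - 27exp(-9)/2) dθ = -27π (1 - exp(9))exp(-9)/4.

Therefore ∬_D (27exp(-x^2 - y^2)) dA = -27π (1 - exp(9))exp(-9)/4.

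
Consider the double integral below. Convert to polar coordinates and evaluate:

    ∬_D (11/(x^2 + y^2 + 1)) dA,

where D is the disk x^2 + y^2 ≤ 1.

The region D is 0 ≤ r ≤ 1, 0 ≤ θ ≤ 2π in polar coordinates, where x = r cos(θ), y = r sin(θ), and dA = r dr dθ.

Under the substitution, the integrand becomes 11/(r^2 + 1), so

    ∬_D (11/(x^2 + y^2 + 1)) dA = ∫_{0}^{2π} ∫_{0}^{1} (11/(r^2 + 1)) · r dr dθ.

Inner integral (in r): ∫_{0}^{1} (11/(r^2 + 1)) · r dr = 11log(2)/2.

Outer integral (in θ): ∫_{0}^{2π} (11log(2)/2) dθ = 11π log(2).

Therefore ∬_D (11/(x^2 + y^2 + 1)) dA = 11π log(2).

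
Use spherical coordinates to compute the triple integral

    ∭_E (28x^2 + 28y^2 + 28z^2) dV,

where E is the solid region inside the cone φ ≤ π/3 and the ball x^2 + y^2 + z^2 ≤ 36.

In spherical coordinates, x = ρ sin(φ) cos(θ), y = ρ sin(φ) sin(θ), z = ρ cos(φ), and dV = ρ^2 sin(φ) dρ dφ dθ.

The integrand becomes 28ρ^2, so

    ∭_E (28x^2 + 28y^2 + 28z^2) dV = ∫_{0}^{2π} ∫_{0}^{π/3} ∫_{0}^{6} (28ρ^2) · ρ^2 sin(φ) dρ dφ dθ.

Inner (ρ): 217728sin(φ)/5.
Middle (φ): 108864/5.
Outer (θ): 217728π/5.

Therefore the triple integral equals 217728π/5.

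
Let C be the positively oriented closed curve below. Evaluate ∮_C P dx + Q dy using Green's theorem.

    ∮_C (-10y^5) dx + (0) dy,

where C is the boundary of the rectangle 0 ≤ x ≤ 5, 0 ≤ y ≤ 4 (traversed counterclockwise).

Green's theorem converts the closed line integral into a double integral over the enclosed region D:

    ∮_C P dx + Q dy = ∬_D (∂Q/∂x - ∂P/∂y) dA.

Here P = -10y^5, Q = 0, so

    ∂Q/∂x = 0,    ∂P/∂y = -50y^4,
    ∂Q/∂x - ∂P/∂y = 50y^4.

D is the region 0 ≤ x ≤ 5, 0 ≤ y ≤ 4. Evaluating the double integral:

    ∬_D (50y^4) dA = ∫_0^{5} ∫_0^{4} (50y^4) dy dx.

Inner (y from 0 to 4): 10240.
Outer (x from 0 to 5): 51200.

Therefore ∮_C P dx + Q dy = 51200.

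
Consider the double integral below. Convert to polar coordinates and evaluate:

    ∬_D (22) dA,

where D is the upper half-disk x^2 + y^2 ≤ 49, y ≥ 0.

The region D is 0 ≤ r ≤ 7, 0 ≤ θ ≤ π in polar coordinates, where x = r cos(θ), y = r sin(θ), and dA = r dr dθ.

Under the substitution, the integrand becomes 22, so

    ∬_D (22) dA = ∫_{0}^{π} ∫_{0}^{7} (22) · r dr dθ.

Inner integral (in r): ∫_{0}^{7} (22) · r dr = 539.

Outer integral (in θ): ∫_{0}^{π} (539) dθ = 539π.

Therefore ∬_D (22) dA = 539π.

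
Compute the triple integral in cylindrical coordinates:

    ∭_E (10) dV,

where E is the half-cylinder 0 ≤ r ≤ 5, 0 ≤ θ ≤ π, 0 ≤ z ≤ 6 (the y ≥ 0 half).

In cylindrical coordinates, x = r cos(θ), y = r sin(θ), z = z, and dV = r dr dθ dz.

The integrand becomes 10, so

    ∭_E (10) dV = ∫_{0}^{π} ∫_{0}^{5} ∫_{0}^{6} (10) · r dz dr dθ.

Inner (z): 60r.
Middle (r from 0 to 5): 750.
Outer (θ): 750π.

Therefore the triple integral equals 750π.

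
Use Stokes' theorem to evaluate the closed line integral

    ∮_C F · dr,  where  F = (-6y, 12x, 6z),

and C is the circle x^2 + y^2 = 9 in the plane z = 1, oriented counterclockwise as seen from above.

Let S be the flat disk x^2 + y^2 ≤ 9 in the plane z = 1, with upward unit normal n̂ = ẑ. By Stokes' theorem,

    ∮_C F · dr = ∬_S (∇ × F) · n̂ dS = ∬_D (curl F)_z dA,

where D is the disk x^2 + y^2 ≤ 9.

Compute the curl of F = (-6y, 12x, 6z):
    (∇ × F)_x = ∂F_z/∂y - ∂F_y/∂z = 0,
    (∇ × F)_y = ∂F_x/∂z - ∂F_z/∂x = 0,
    (∇ × F)_z = ∂F_y/∂x - ∂F_x/∂y = 18.

On z = 1, (curl F)_z = 18.

Convert to polar (x = r cos θ, y = r sin θ, dA = r dr dθ); the integrand becomes 18, so

    ∬_D (curl F)_z dA = ∫_0^{2π} ∫_0^{3} (18) · r dr dθ.

Inner (r from 0 to 3): 81.
Outer (θ from 0 to 2π): 162π.

Therefore ∮_C F · dr = 162π.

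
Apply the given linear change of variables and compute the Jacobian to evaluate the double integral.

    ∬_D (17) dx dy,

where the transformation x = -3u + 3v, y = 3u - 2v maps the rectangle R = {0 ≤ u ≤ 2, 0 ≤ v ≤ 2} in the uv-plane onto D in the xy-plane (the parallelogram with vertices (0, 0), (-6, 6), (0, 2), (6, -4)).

Compute the Jacobian determinant of (x, y) with respect to (u, v):

    ∂(x,y)/∂(u,v) = | -3  3 | = (-3)(-2) - (3)(3) = -3.
                   | 3  -2 |

Its absolute value is |J| = 3 (the area scaling factor).

Substituting x = -3u + 3v, y = 3u - 2v into the integrand,

    17 → 17,

so the integral becomes

    ∬_R (17) · |J| du dv = ∫_0^2 ∫_0^2 (51) dv du.

Inner (v): 102.
Outer (u): 204.

Therefore ∬_D (17) dx dy = 204.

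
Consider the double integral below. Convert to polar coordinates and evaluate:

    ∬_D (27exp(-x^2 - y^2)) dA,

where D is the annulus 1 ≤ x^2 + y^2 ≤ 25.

The region D is 1 ≤ r ≤ 5, 0 ≤ θ ≤ 2π in polar coordinates, where x = r cos(θ), y = r sin(θ), and dA = r dr dθ.

Under the substitution, the integrand becomes 27exp(-r^2), so

    ∬_D (27exp(-x^2 - y^2)) dA = ∫_{0}^{2π} ∫_{1}^{5} (27exp(-r^2)) · r dr dθ.

Inner integral (in r): ∫_{1}^{5} (27exp(-r^2)) · r dr = -(27 - 27exp(24))exp(-25)/2.

Outer integral (in θ): ∫_{0}^{2π} (-(27 - 27exp(24))exp(-25)/2) dθ = -27π (1 - exp(24))exp(-25).

Therefore ∬_D (27exp(-x^2 - y^2)) dA = -27π (1 - exp(24))exp(-25).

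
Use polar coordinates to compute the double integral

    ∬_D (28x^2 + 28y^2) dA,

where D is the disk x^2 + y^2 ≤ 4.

The region D is 0 ≤ r ≤ 2, 0 ≤ θ ≤ 2π in polar coordinates, where x = r cos(θ), y = r sin(θ), and dA = r dr dθ.

Under the substitution, the integrand becomes 28r^2, so

    ∬_D (28x^2 + 28y^2) dA = ∫_{0}^{2π} ∫_{0}^{2} (28r^2) · r dr dθ.

Inner integral (in r): ∫_{0}^{2} (28r^2) · r dr = 112.

Outer integral (in θ): ∫_{0}^{2π} (112) dθ = 224π.

Therefore ∬_D (28x^2 + 28y^2) dA = 224π.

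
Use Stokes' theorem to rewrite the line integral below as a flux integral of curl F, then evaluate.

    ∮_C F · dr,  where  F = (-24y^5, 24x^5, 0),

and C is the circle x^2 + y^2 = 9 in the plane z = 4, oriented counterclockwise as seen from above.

Let S be the flat disk x^2 + y^2 ≤ 9 in the plane z = 4, with upward unit normal n̂ = ẑ. By Stokes' theorem,

    ∮_C F · dr = ∬_S (∇ × F) · n̂ dS = ∬_D (curl F)_z dA,

where D is the disk x^2 + y^2 ≤ 9.

Compute the curl of F = (-24y^5, 24x^5, 0):
    (∇ × F)_x = ∂F_z/∂y - ∂F_y/∂z = 0,
    (∇ × F)_y = ∂F_x/∂z - ∂F_z/∂x = 0,
    (∇ × F)_z = ∂F_y/∂x - ∂F_x/∂y = 120x^4 + 120y^4.

On z = 4, (curl F)_z = 120x^4 + 120y^4.

Convert to polar (x = r cos θ, y = r sin θ, dA = r dr dθ); the integrand becomes 120r^4(sin(θ)^4 + cos(θ)^4), so

    ∬_D (curl F)_z dA = ∫_0^{2π} ∫_0^{3} (120r^4(sin(θ)^4 + cos(θ)^4)) · r dr dθ.

Inner (r from 0 to 3): 14580sin(θ)^4 + 14580cos(θ)^4.
Outer (θ from 0 to 2π): 21870π.

Therefore ∮_C F · dr = 21870π.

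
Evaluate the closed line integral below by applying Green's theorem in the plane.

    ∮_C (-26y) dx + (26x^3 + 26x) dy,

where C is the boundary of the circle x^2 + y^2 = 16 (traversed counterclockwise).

Green's theorem converts the closed line integral into a double integral over the enclosed region D:

    ∮_C P dx + Q dy = ∬_D (∂Q/∂x - ∂P/∂y) dA.

Here P = -26y, Q = 26x^3 + 26x, so

    ∂Q/∂x = 78x^2 + 26,    ∂P/∂y = -26,
    ∂Q/∂x - ∂P/∂y = 78x^2 + 52.

D is the region x^2 + y^2 ≤ 16. Evaluating the double integral:

In polar coordinates (x = r cos θ, y = r sin θ, dA = r dr dθ) the integrand becomes 78r^2cos(θ)^2 + 52, so

    ∬_D (78x^2 + 52) dA = ∫_0^{2π} ∫_0^{4} (78r^2cos(θ)^2 + 52) · r dr dθ.

Inner (r from 0 to 4): 4992cos(θ)^2 + 416.
Outer (θ from 0 to 2π): 5824π.

Therefore ∮_C P dx + Q dy = 5824π.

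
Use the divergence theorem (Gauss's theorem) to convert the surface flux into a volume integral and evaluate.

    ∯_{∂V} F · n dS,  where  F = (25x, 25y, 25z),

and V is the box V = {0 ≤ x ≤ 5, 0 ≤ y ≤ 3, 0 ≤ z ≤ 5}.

By the divergence theorem,

    ∯_{∂V} F · n dS = ∭_V (∇ · F) dV.

Compute the divergence:
    ∇ · F = ∂F_x/∂x + ∂F_y/∂y + ∂F_z/∂z = 25 + 25 + 25 = 75.

V is a rectangular box, so dV = dx dy dz with 0 ≤ x ≤ 5, 0 ≤ y ≤ 3, 0 ≤ z ≤ 5.

Integrate (75) over V as an iterated integral:

    ∭_V (∇·F) dV = ∫_0^{5} ∫_0^{3} ∫_0^{5} (75) dz dy dx.

Inner (z from 0 to 5): 375.
Middle (y from 0 to 3): 1125.
Outer (x from 0 to 5): 5625.

Therefore ∯_{∂V} F · n dS = 5625.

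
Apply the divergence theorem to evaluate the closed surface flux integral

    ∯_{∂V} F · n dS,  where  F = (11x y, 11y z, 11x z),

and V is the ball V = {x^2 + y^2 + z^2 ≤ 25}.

By the divergence theorem,

    ∯_{∂V} F · n dS = ∭_V (∇ · F) dV.

Compute the divergence:
    ∇ · F = ∂F_x/∂x + ∂F_y/∂y + ∂F_z/∂z = 11y + 11z + 11x = 11x + 11y + 11z.

In spherical coordinates, x = ρ sin(φ) cos(θ), y = ρ sin(φ) sin(θ), z = ρ cos(φ), dV = ρ^2 sin(φ) dρ dφ dθ, with 0 ≤ ρ ≤ 5, 0 ≤ φ ≤ π, 0 ≤ θ ≤ 2π.

The integrand, after substitution and multiplying by the volume element, becomes (11ρ (sqrt(2)sin(φ)sin(θ + π/4) + cos(φ))) · ρ^2 sin(φ), so

    ∭_V (∇·F) dV = ∫_0^{2π} ∫_0^{π} ∫_0^{5} (11ρ (sqrt(2)sin(φ)sin(θ + π/4) + cos(φ))) · ρ^2 sin(φ) dρ dφ dθ.

Inner (ρ from 0 to 5): 6875(sqrt(2)sin(φ)sin(θ + π/4) + cos(φ))sin(φ)/4.
Middle (φ from 0 to π): 6875sqrt(2)π sin(θ + π/4)/8.
Outer (θ from 0 to 2π): 0.

Therefore ∯_{∂V} F · n dS = 0.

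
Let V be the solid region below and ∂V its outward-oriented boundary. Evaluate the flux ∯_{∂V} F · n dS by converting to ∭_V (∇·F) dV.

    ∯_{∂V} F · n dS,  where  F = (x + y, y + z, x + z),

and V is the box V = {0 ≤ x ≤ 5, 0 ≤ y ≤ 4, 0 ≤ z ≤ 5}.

By the divergence theorem,

    ∯_{∂V} F · n dS = ∭_V (∇ · F) dV.

Compute the divergence:
    ∇ · F = ∂F_x/∂x + ∂F_y/∂y + ∂F_z/∂z = 1 + 1 + 1 = 3.

V is a rectangular box, so dV = dx dy dz with 0 ≤ x ≤ 5, 0 ≤ y ≤ 4, 0 ≤ z ≤ 5.

Integrate (3) over V as an iterated integral:

    ∭_V (∇·F) dV = ∫_0^{5} ∫_0^{4} ∫_0^{5} (3) dz dy dx.

Inner (z from 0 to 5): 15.
Middle (y from 0 to 4): 60.
Outer (x from 0 to 5): 300.

Therefore ∯_{∂V} F · n dS = 300.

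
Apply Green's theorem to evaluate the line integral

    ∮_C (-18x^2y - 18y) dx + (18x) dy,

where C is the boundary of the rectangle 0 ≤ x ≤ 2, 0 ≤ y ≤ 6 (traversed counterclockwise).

Green's theorem converts the closed line integral into a double integral over the enclosed region D:

    ∮_C P dx + Q dy = ∬_D (∂Q/∂x - ∂P/∂y) dA.

Here P = -18x^2y - 18y, Q = 18x, so

    ∂Q/∂x = 18,    ∂P/∂y = -18x^2 - 18,
    ∂Q/∂x - ∂P/∂y = 18x^2 + 36.

D is the region 0 ≤ x ≤ 2, 0 ≤ y ≤ 6. Evaluating the double integral:

    ∬_D (18x^2 + 36) dA = ∫_0^{2} ∫_0^{6} (18x^2 + 36) dy dx.

Inner (y from 0 to 6): 108x^2 + 216.
Outer (x from 0 to 2): 720.

Therefore ∮_C P dx + Q dy = 720.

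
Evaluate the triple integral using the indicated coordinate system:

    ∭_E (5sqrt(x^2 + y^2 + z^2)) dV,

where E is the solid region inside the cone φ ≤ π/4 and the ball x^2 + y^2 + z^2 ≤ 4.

In spherical coordinates, x = ρ sin(φ) cos(θ), y = ρ sin(φ) sin(θ), z = ρ cos(φ), and dV = ρ^2 sin(φ) dρ dφ dθ.

The integrand becomes 5ρ, so

    ∭_E (5sqrt(x^2 + y^2 + z^2)) dV = ∫_{0}^{2π} ∫_{0}^{π/4} ∫_{0}^{2} (5ρ) · ρ^2 sin(φ) dρ dφ dθ.

Inner (ρ): 20sin(φ).
Middle (φ): 20 - 10sqrt(2).
Outer (θ): 20π (2 - sqrt(2)).

Therefore the triple integral equals 20π (2 - sqrt(2)).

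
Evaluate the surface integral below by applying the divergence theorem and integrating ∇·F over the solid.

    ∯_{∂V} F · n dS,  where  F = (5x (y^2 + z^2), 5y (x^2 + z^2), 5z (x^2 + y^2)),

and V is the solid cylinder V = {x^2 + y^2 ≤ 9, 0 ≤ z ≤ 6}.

By the divergence theorem,

    ∯_{∂V} F · n dS = ∭_V (∇ · F) dV.

Compute the divergence:
    ∇ · F = ∂F_x/∂x + ∂F_y/∂y + ∂F_z/∂z = 5y^2 + 5z^2 + 5x^2 + 5z^2 + 5x^2 + 5y^2 = 10x^2 + 10y^2 + 10z^2.

In cylindrical coordinates, x = r cos(θ), y = r sin(θ), z = z, dV = r dr dθ dz, with 0 ≤ r ≤ 3, 0 ≤ θ ≤ 2π, 0 ≤ z ≤ 6.

The integrand, after substitution and multiplying by the volume element, becomes (10r^2 + 10z^2) · r, so

    ∭_V (∇·F) dV = ∫_0^{2π} ∫_0^{3} ∫_0^{6} (10r^2 + 10z^2) · r dz dr dθ.

Inner (z from 0 to 6): 60r (r^2 + 12).
Middle (r from 0 to 3): 4455.
Outer (θ from 0 to 2π): 8910π.

Therefore ∯_{∂V} F · n dS = 8910π.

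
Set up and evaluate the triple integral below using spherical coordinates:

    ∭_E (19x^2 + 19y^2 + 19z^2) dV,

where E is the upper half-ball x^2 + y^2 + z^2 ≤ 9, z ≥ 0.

In spherical coordinates, x = ρ sin(φ) cos(θ), y = ρ sin(φ) sin(θ), z = ρ cos(φ), and dV = ρ^2 sin(φ) dρ dφ dθ.

The integrand becomes 19ρ^2, so

    ∭_E (19x^2 + 19y^2 + 19z^2) dV = ∫_{0}^{2π} ∫_{0}^{π/2} ∫_{0}^{3} (19ρ^2) · ρ^2 sin(φ) dρ dφ dθ.

Inner (ρ): 4617sin(φ)/5.
Middle (φ): 4617/5.
Outer (θ): 9234π/5.

Therefore the triple integral equals 9234π/5.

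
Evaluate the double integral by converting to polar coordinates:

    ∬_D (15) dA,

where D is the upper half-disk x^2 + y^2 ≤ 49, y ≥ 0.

The region D is 0 ≤ r ≤ 7, 0 ≤ θ ≤ π in polar coordinates, where x = r cos(θ), y = r sin(θ), and dA = r dr dθ.

Under the substitution, the integrand becomes 15, so

    ∬_D (15) dA = ∫_{0}^{π} ∫_{0}^{7} (15) · r dr dθ.

Inner integral (in r): ∫_{0}^{7} (15) · r dr = 735/2.

Outer integral (in θ): ∫_{0}^{π} (735/2) dθ = 735π/2.

Therefore ∬_D (15) dA = 735π/2.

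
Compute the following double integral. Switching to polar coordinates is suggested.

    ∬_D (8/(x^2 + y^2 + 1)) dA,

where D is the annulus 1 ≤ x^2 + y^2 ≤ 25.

The region D is 1 ≤ r ≤ 5, 0 ≤ θ ≤ 2π in polar coordinates, where x = r cos(θ), y = r sin(θ), and dA = r dr dθ.

Under the substitution, the integrand becomes 8/(r^2 + 1), so

    ∬_D (8/(x^2 + y^2 + 1)) dA = ∫_{0}^{2π} ∫_{1}^{5} (8/(r^2 + 1)) · r dr dθ.

Inner integral (in r): ∫_{1}^{5} (8/(r^2 + 1)) · r dr = log(28561).

Outer integral (in θ): ∫_{0}^{2π} (log(28561)) dθ = 8π log(13).

Therefore ∬_D (8/(x^2 + y^2 + 1)) dA = 8π log(13).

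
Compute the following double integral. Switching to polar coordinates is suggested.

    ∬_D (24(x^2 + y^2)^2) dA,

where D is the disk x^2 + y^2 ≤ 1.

The region D is 0 ≤ r ≤ 1, 0 ≤ θ ≤ 2π in polar coordinates, where x = r cos(θ), y = r sin(θ), and dA = r dr dθ.

Under the substitution, the integrand becomes 24r^4, so

    ∬_D (24(x^2 + y^2)^2) dA = ∫_{0}^{2π} ∫_{0}^{1} (24r^4) · r dr dθ.

Inner integral (in r): ∫_{0}^{1} (24r^4) · r dr = 4.

Outer integral (in θ): ∫_{0}^{2π} (4) dθ = 8π.

Therefore ∬_D (24(x^2 + y^2)^2) dA = 8π.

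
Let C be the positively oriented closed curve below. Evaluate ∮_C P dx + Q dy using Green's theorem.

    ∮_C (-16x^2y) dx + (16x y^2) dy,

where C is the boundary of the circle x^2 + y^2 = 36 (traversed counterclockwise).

Green's theorem converts the closed line integral into a double integral over the enclosed region D:

    ∮_C P dx + Q dy = ∬_D (∂Q/∂x - ∂P/∂y) dA.

Here P = -16x^2y, Q = 16x y^2, so

    ∂Q/∂x = 16y^2,    ∂P/∂y = -16x^2,
    ∂Q/∂x - ∂P/∂y = 16x^2 + 16y^2.

D is the region x^2 + y^2 ≤ 36. Evaluating the double integral:

In polar coordinates (x = r cos θ, y = r sin θ, dA = r dr dθ) the integrand becomes 16r^2, so

    ∬_D (16x^2 + 16y^2) dA = ∫_0^{2π} ∫_0^{6} (16r^2) · r dr dθ.

Inner (r from 0 to 6): 5184.
Outer (θ from 0 to 2π): 10368π.

Therefore ∮_C P dx + Q dy = 10368π.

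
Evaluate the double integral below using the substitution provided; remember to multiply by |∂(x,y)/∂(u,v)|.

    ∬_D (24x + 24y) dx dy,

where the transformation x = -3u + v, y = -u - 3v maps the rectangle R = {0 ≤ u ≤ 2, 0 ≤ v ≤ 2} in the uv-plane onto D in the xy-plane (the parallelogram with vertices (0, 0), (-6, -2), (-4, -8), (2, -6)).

Compute the Jacobian determinant of (x, y) with respect to (u, v):

    ∂(x,y)/∂(u,v) = | -3  1 | = (-3)(-3) - (1)(-1) = 10.
                   | -1  -3 |

Its absolute value is |J| = 10 (the area scaling factor).

Substituting x = -3u + v, y = -u - 3v into the integrand,

    24x + 24y → -96u - 48v,

so the integral becomes

    ∬_R (-96u - 48v) · |J| du dv = ∫_0^2 ∫_0^2 (-960u - 480v) dv du.

Inner (v): -1920u - 960.
Outer (u): -5760.

Therefore ∬_D (24x + 24y) dx dy = -5760.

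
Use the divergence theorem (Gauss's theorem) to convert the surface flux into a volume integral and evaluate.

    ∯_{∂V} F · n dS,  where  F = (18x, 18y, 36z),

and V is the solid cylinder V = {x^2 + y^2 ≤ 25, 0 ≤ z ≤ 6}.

By the divergence theorem,

    ∯_{∂V} F · n dS = ∭_V (∇ · F) dV.

Compute the divergence:
    ∇ · F = ∂F_x/∂x + ∂F_y/∂y + ∂F_z/∂z = 18 + 18 + 36 = 72.

In cylindrical coordinates, x = r cos(θ), y = r sin(θ), z = z, dV = r dr dθ dz, with 0 ≤ r ≤ 5, 0 ≤ θ ≤ 2π, 0 ≤ z ≤ 6.

The integrand, after substitution and multiplying by the volume element, becomes (72) · r, so

    ∭_V (∇·F) dV = ∫_0^{2π} ∫_0^{5} ∫_0^{6} (72) · r dz dr dθ.

Inner (z from 0 to 6): 432r.
Middle (r from 0 to 5): 5400.
Outer (θ from 0 to 2π): 10800π.

Therefore ∯_{∂V} F · n dS = 10800π.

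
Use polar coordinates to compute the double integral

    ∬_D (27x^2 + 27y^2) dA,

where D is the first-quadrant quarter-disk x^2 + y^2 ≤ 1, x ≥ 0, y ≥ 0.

The region D is 0 ≤ r ≤ 1, 0 ≤ θ ≤ π/2 in polar coordinates, where x = r cos(θ), y = r sin(θ), and dA = r dr dθ.

Under the substitution, the integrand becomes 27r^2, so

    ∬_D (27x^2 + 27y^2) dA = ∫_{0}^{π/2} ∫_{0}^{1} (27r^2) · r dr dθ.

Inner integral (in r): ∫_{0}^{1} (27r^2) · r dr = 27/4.

Outer integral (in θ): ∫_{0}^{π/2} (27/4) dθ = 27π/8.

Therefore ∬_D (27x^2 + 27y^2) dA = 27π/8.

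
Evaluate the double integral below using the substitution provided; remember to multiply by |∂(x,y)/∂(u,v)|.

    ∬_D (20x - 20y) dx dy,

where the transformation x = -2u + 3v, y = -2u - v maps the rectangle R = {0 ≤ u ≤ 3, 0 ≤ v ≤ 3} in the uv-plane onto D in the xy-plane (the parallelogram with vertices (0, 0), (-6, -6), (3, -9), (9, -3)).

Compute the Jacobian determinant of (x, y) with respect to (u, v):

    ∂(x,y)/∂(u,v) = | -2  3 | = (-2)(-1) - (3)(-2) = 8.
                   | -2  -1 |

Its absolute value is |J| = 8 (the area scaling factor).

Substituting x = -2u + 3v, y = -2u - v into the integrand,

    20x - 20y → 80v,

so the integral becomes

    ∬_R (80v) · |J| du dv = ∫_0^3 ∫_0^3 (640v) dv du.

Inner (v): 2880.
Outer (u): 8640.

Therefore ∬_D (20x - 20y) dx dy = 8640.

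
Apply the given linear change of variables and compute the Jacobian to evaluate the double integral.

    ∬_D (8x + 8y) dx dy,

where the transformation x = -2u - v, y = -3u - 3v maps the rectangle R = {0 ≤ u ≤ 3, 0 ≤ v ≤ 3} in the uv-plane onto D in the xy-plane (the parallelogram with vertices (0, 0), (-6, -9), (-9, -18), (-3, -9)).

Compute the Jacobian determinant of (x, y) with respect to (u, v):

    ∂(x,y)/∂(u,v) = | -2  -1 | = (-2)(-3) - (-1)(-3) = 3.
                   | -3  -3 |

Its absolute value is |J| = 3 (the area scaling factor).

Substituting x = -2u - v, y = -3u - 3v into the integrand,

    8x + 8y → -40u - 32v,

so the integral becomes

    ∬_R (-40u - 32v) · |J| du dv = ∫_0^3 ∫_0^3 (-120u - 96v) dv du.

Inner (v): -360u - 432.
Outer (u): -2916.

Therefore ∬_D (8x + 8y) dx dy = -2916.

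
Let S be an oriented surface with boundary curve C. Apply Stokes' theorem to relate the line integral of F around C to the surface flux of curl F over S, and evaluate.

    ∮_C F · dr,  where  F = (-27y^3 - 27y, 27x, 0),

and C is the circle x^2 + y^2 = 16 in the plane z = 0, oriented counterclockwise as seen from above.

Let S be the flat disk x^2 + y^2 ≤ 16 in the plane z = 0, with upward unit normal n̂ = ẑ. By Stokes' theorem,

    ∮_C F · dr = ∬_S (∇ × F) · n̂ dS = ∬_D (curl F)_z dA,

where D is the disk x^2 + y^2 ≤ 16.

Compute the curl of F = (-27y^3 - 27y, 27x, 0):
    (∇ × F)_x = ∂F_z/∂y - ∂F_y/∂z = 0,
    (∇ × F)_y = ∂F_x/∂z - ∂F_z/∂x = 0,
    (∇ × F)_z = ∂F_y/∂x - ∂F_x/∂y = 81y^2 + 54.

On z = 0, (curl F)_z = 81y^2 + 54.

Convert to polar (x = r cos θ, y = r sin θ, dA = r dr dθ); the integrand becomes 81r^2sin(θ)^2 + 54, so

    ∬_D (curl F)_z dA = ∫_0^{2π} ∫_0^{4} (81r^2sin(θ)^2 + 54) · r dr dθ.

Inner (r from 0 to 4): 5184sin(θ)^2 + 432.
Outer (θ from 0 to 2π): 6048π.

Therefore ∮_C F · dr = 6048π.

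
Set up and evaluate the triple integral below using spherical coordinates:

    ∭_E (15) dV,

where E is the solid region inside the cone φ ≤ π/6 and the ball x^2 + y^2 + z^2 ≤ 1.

In spherical coordinates, x = ρ sin(φ) cos(θ), y = ρ sin(φ) sin(θ), z = ρ cos(φ), and dV = ρ^2 sin(φ) dρ dφ dθ.

The integrand becomes 15, so

    ∭_E (15) dV = ∫_{0}^{2π} ∫_{0}^{π/6} ∫_{0}^{1} (15) · ρ^2 sin(φ) dρ dφ dθ.

Inner (ρ): 5sin(φ).
Middle (φ): 5 - 5sqrt(3)/2.
Outer (θ): 5π (2 - sqrt(3)).

Therefore the triple integral equals 5π (2 - sqrt(3)).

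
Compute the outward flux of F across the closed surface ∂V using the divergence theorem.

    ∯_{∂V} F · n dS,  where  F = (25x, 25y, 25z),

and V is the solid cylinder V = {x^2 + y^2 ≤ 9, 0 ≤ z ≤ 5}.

By the divergence theorem,

    ∯_{∂V} F · n dS = ∭_V (∇ · F) dV.

Compute the divergence:
    ∇ · F = ∂F_x/∂x + ∂F_y/∂y + ∂F_z/∂z = 25 + 25 + 25 = 75.

In cylindrical coordinates, x = r cos(θ), y = r sin(θ), z = z, dV = r dr dθ dz, with 0 ≤ r ≤ 3, 0 ≤ θ ≤ 2π, 0 ≤ z ≤ 5.

The integrand, after substitution and multiplying by the volume element, becomes (75) · r, so

    ∭_V (∇·F) dV = ∫_0^{2π} ∫_0^{3} ∫_0^{5} (75) · r dz dr dθ.

Inner (z from 0 to 5): 375r.
Middle (r from 0 to 3): 3375/2.
Outer (θ from 0 to 2π): 3375π.

Therefore ∯_{∂V} F · n dS = 3375π.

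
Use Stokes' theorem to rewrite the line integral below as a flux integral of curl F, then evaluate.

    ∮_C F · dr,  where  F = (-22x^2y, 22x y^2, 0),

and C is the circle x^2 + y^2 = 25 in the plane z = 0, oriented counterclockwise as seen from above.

Let S be the flat disk x^2 + y^2 ≤ 25 in the plane z = 0, with upward unit normal n̂ = ẑ. By Stokes' theorem,

    ∮_C F · dr = ∬_S (∇ × F) · n̂ dS = ∬_D (curl F)_z dA,

where D is the disk x^2 + y^2 ≤ 25.

Compute the curl of F = (-22x^2y, 22x y^2, 0):
    (∇ × F)_x = ∂F_z/∂y - ∂F_y/∂z = 0,
    (∇ × F)_y = ∂F_x/∂z - ∂F_z/∂x = 0,
    (∇ × F)_z = ∂F_y/∂x - ∂F_x/∂y = 22x^2 + 22y^2.

On z = 0, (curl F)_z = 22x^2 + 22y^2.

Convert to polar (x = r cos θ, y = r sin θ, dA = r dr dθ); the integrand becomes 22r^2, so

    ∬_D (curl F)_z dA = ∫_0^{2π} ∫_0^{5} (22r^2) · r dr dθ.

Inner (r from 0 to 5): 6875/2.
Outer (θ from 0 to 2π): 6875π.

Therefore ∮_C F · dr = 6875π.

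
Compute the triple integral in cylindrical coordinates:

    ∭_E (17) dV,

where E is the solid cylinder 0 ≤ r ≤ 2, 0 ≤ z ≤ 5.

In cylindrical coordinates, x = r cos(θ), y = r sin(θ), z = z, and dV = r dr dθ dz.

The integrand becomes 17, so

    ∭_E (17) dV = ∫_{0}^{2π} ∫_{0}^{2} ∫_{0}^{5} (17) · r dz dr dθ.

Inner (z): 85r.
Middle (r from 0 to 2): 170.
Outer (θ): 340π.

Therefore the triple integral equals 340π.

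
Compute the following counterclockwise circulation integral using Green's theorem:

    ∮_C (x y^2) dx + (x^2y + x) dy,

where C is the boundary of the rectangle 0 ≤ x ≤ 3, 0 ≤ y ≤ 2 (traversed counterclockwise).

Green's theorem converts the closed line integral into a double integral over the enclosed region D:

    ∮_C P dx + Q dy = ∬_D (∂Q/∂x - ∂P/∂y) dA.

Here P = x y^2, Q = x^2y + x, so

    ∂Q/∂x = 2x y + 1,    ∂P/∂y = 2x y,
    ∂Q/∂x - ∂P/∂y = 1.

D is the region 0 ≤ x ≤ 3, 0 ≤ y ≤ 2. Evaluating the double integral:

    ∬_D (1) dA = ∫_0^{3} ∫_0^{2} (1) dy dx.

Inner (y from 0 to 2): 2.
Outer (x from 0 to 3): 6.

Therefore ∮_C P dx + Q dy = 6.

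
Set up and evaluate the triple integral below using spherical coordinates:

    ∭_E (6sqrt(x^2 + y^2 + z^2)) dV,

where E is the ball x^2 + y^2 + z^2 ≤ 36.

In spherical coordinates, x = ρ sin(φ) cos(θ), y = ρ sin(φ) sin(θ), z = ρ cos(φ), and dV = ρ^2 sin(φ) dρ dφ dθ.

The integrand becomes 6ρ, so

    ∭_E (6sqrt(x^2 + y^2 + z^2)) dV = ∫_{0}^{2π} ∫_{0}^{π} ∫_{0}^{6} (6ρ) · ρ^2 sin(φ) dρ dφ dθ.

Inner (ρ): 1944sin(φ).
Middle (φ): 3888.
Outer (θ): 7776π.

Therefore the triple integral equals 7776π.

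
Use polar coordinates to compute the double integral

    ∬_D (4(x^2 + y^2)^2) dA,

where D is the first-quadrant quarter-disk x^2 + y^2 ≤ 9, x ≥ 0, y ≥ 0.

The region D is 0 ≤ r ≤ 3, 0 ≤ θ ≤ π/2 in polar coordinates, where x = r cos(θ), y = r sin(θ), and dA = r dr dθ.

Under the substitution, the integrand becomes 4r^4, so

    ∬_D (4(x^2 + y^2)^2) dA = ∫_{0}^{π/2} ∫_{0}^{3} (4r^4) · r dr dθ.

Inner integral (in r): ∫_{0}^{3} (4r^4) · r dr = 486.

Outer integral (in θ): ∫_{0}^{π/2} (486) dθ = 243π.

Therefore ∬_D (4(x^2 + y^2)^2) dA = 243π.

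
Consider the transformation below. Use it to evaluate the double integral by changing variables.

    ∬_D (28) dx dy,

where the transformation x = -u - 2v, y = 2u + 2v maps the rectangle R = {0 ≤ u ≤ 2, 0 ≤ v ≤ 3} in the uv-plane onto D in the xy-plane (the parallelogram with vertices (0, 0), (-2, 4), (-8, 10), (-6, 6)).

Compute the Jacobian determinant of (x, y) with respect to (u, v):

    ∂(x,y)/∂(u,v) = | -1  -2 | = (-1)(2) - (-2)(2) = 2.
                   | 2  2 |

Its absolute value is |J| = 2 (the area scaling factor).

Substituting x = -u - 2v, y = 2u + 2v into the integrand,

    28 → 28,

so the integral becomes

    ∬_R (28) · |J| du dv = ∫_0^2 ∫_0^3 (56) dv du.

Inner (v): 168.
Outer (u): 336.

Therefore ∬_D (28) dx dy = 336.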